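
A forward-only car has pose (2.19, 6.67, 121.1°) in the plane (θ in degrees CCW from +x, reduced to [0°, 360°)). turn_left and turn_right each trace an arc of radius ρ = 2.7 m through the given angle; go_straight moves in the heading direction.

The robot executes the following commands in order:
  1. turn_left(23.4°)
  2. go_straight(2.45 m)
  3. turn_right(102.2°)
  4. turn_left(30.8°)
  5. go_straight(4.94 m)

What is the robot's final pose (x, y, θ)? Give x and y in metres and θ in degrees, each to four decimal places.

set_pose: (x, y, θ) = (2.1900, 6.6700, 121.1000°), ρ = 2.7
turn_left(23.4°): centre at ρ to the left, rotate +23.4° → (1.4460, 7.4735, 144.5000°)
go_straight(2.45): x += 2.45·cos θ, y += 2.45·sin θ → (-0.5486, 8.8962, 144.5000°)
turn_right(102.2°): centre at ρ to the right, rotate −102.2° → (-0.7978, 13.0913, 42.3000°)
turn_left(30.8°): centre at ρ to the left, rotate +30.8° → (-0.0316, 14.3034, 73.1000°)
go_straight(4.94): x += 4.94·cos θ, y += 4.94·sin θ → (1.4045, 19.0301, 73.1000°)

(1.4045, 19.0301, 73.1000°)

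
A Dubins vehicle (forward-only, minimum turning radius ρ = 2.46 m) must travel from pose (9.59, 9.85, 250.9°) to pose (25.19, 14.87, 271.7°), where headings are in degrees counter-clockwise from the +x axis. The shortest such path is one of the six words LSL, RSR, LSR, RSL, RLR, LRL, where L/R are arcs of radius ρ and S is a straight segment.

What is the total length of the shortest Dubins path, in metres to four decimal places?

Let ψ = atan2(Δy, Δx) = atan2(5.02, 15.60) = 17.8379° be the start→goal bearing.
Normalize: d = |goal − start| / ρ = 16.387813/2.46 = 6.661712, α = (θ_start − ψ) mod 360° = 233.0621° = 4.067701 rad, β = (θ_goal − ψ) mod 360° = 253.8621° = 4.430729 rad.
Common terms: sin α = -0.799287, cos α = -0.600949, sin β = -0.960595, cos β = -0.277950, cos(α−β) = 0.934826, d² = 44.378412. Work in radians in the unit-radius frame; every candidate has L = ρ·(t + p + q).
LSL: p² = 2 + d² − 2cos(α−β) + 2d(sin α − sin β) = 46.657939; p = √p² = 6.830662; φ = atan2(cos β − cos α, d + sin α − sin β) = 0.047304 rad; t = (φ − α) mod 2π = 2.262789 rad, q = (β − φ) mod 2π = 4.383425 rad → L = 2.46·(2.262789 + 6.830662 + 4.383425) = 2.46·13.476875 = 33.153114 m
RSR: p² = 2 + d² − 2cos(α−β) + 2d(sin β − sin α) = 42.359583; p = √p² = 6.508424; φ = atan2(cos α − cos β, d − sin α + sin β) = -0.049648 rad; t = (α − φ) mod 2π = 4.117349 rad, q = (φ − β) mod 2π = 1.802808 rad → L = 2.46·(4.117349 + 6.508424 + 1.802808) = 2.46·12.428581 = 30.574309 m
LSR: p² = d² − 2 + 2cos(α−β) + 2d(sin α + sin β) = 20.800399; p = √p² = 4.560745; φ = atan2(−cos α − cos β, d + sin α + sin β) − atan2(−2, p) = 0.590685 rad; t = (φ − α) mod 2π = 2.806170 rad, q = (φ − β) mod 2π = 2.443141 rad → L = 2.46·(2.806170 + 4.560745 + 2.443141) = 2.46·9.810057 = 24.132739 m
RSL: p² = d² − 2 + 2cos(α−β) − 2d(sin α + sin β) = 67.695728; p = √p² = 8.227741; φ = atan2(cos α + cos β, d − sin α − sin β) − atan2(2, p) = -0.342441 rad; t = (α − φ) mod 2π = 4.410142 rad, q = (β − φ) mod 2π = 4.773171 rad → L = 2.46·(4.410142 + 8.227741 + 4.773171) = 2.46·17.411054 = 42.831194 m
RLR: c = (6 − d² + 2cos(α−β) + 2d(sin α − sin β))/8 = -4.294948, |c| > 1 → infeasible
LRL: c = (6 − d² + 2cos(α−β) − 2d(sin α − sin β))/8 = -4.832242, |c| > 1 → infeasible
Shortest: LSR with L = 24.132739 m ≈ 24.1327 m

24.1327 m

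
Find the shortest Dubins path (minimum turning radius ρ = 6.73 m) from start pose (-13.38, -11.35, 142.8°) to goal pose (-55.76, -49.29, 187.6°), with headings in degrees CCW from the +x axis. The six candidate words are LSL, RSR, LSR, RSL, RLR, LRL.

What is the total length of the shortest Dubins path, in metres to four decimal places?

60.2680 m

Let ψ = atan2(Δy, Δx) = atan2(-37.94, -42.38) = -138.1640° be the start→goal bearing.
Normalize: d = |goal − start| / ρ = 56.881526/6.73 = 8.451936, α = (θ_start − ψ) mod 360° = 280.9640° = 4.903747 rad, β = (θ_goal − ψ) mod 360° = 325.7640° = 5.685655 rad.
Common terms: sin α = -0.981747, cos α = 0.190193, sin β = -0.562603, cos β = 0.826728, cos(α−β) = 0.709571, d² = 71.435214. Work in radians in the unit-radius frame; every candidate has L = ρ·(t + p + q).
LSL: p² = 2 + d² − 2cos(α−β) + 2d(sin α − sin β) = 64.930912; p = √p² = 8.057972; φ = atan2(cos β − cos α, d + sin α − sin β) = 0.079077 rad; t = (φ − α) mod 2π = 1.458515 rad, q = (β − φ) mod 2π = 5.606578 rad → L = 6.73·(1.458515 + 8.057972 + 5.606578) = 6.73·15.123065 = 101.778226 m
RSR: p² = 2 + d² − 2cos(α−β) + 2d(sin β − sin α) = 79.101233; p = √p² = 8.893887; φ = atan2(cos α − cos β, d − sin α + sin β) = -0.071631 rad; t = (α − φ) mod 2π = 4.975379 rad, q = (φ − β) mod 2π = 0.525899 rad → L = 6.73·(4.975379 + 8.893887 + 0.525899) = 6.73·14.395165 = 96.879462 m
LSR: p² = d² − 2 + 2cos(α−β) + 2d(sin α + sin β) = 44.748873; p = √p² = 6.689460; φ = atan2(−cos α − cos β, d + sin α + sin β) − atan2(−2, p) = 0.144351 rad; t = (φ − α) mod 2π = 1.523789 rad, q = (φ − β) mod 2π = 0.741881 rad → L = 6.73·(1.523789 + 6.689460 + 0.741881) = 6.73·8.955130 = 60.268024 m
RSL: p² = d² − 2 + 2cos(α−β) − 2d(sin α + sin β) = 96.959838; p = √p² = 9.846819; φ = atan2(cos α + cos β, d − sin α − sin β) − atan2(2, p) = -0.099004 rad; t = (α − φ) mod 2π = 5.002752 rad, q = (β − φ) mod 2π = 5.784659 rad → L = 6.73·(5.002752 + 9.846819 + 5.784659) = 6.73·20.634230 = 138.868365 m
RLR: c = (6 − d² + 2cos(α−β) + 2d(sin α − sin β))/8 = -8.887654, |c| > 1 → infeasible
LRL: c = (6 − d² + 2cos(α−β) − 2d(sin α − sin β))/8 = -7.116364, |c| > 1 → infeasible
Shortest: LSR with L = 60.268024 m ≈ 60.2680 m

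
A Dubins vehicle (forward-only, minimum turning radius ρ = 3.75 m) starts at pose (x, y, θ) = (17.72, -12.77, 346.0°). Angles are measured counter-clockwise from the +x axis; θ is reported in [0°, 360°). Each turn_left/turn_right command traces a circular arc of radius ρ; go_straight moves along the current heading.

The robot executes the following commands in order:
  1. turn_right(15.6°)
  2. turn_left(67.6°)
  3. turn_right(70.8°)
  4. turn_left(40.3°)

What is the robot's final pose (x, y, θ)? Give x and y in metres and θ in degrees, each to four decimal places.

(29.6871, -13.2111, 7.5000°)

set_pose: (x, y, θ) = (17.7200, -12.7700, 346.0000°), ρ = 3.75
turn_right(15.6°): centre at ρ to the right, rotate −15.6° → (18.6651, -13.1480, 330.4000°)
turn_left(67.6°): centre at ρ to the left, rotate +67.6° → (22.8261, -12.8424, 398.0000° ≡ 38.0000°)
turn_right(70.8°): centre at ρ to the right, rotate −70.8° → (27.1662, -12.6454, -32.8000° ≡ 327.2000°)
turn_left(40.3°): centre at ρ to the left, rotate +40.3° → (29.6871, -13.2111, 367.5000° ≡ 7.5000°)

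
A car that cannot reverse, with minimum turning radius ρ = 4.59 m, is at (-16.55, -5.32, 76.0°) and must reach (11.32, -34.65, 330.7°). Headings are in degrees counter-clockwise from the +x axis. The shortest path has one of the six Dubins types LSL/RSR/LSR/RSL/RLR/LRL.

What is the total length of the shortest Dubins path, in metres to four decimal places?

47.1710 m

Let ψ = atan2(Δy, Δx) = atan2(-29.33, 27.87) = -46.4621° be the start→goal bearing.
Normalize: d = |goal − start| / ρ = 40.459681/4.59 = 8.814745, α = (θ_start − ψ) mod 360° = 122.4621° = 2.137367 rad, β = (θ_goal − ψ) mod 360° = 17.1621° = 0.299536 rad.
Common terms: sin α = 0.843746, cos α = -0.536742, sin β = 0.295077, cos β = 0.955474, cos(α−β) = -0.263873, d² = 77.699736. Work in radians in the unit-radius frame; every candidate has L = ρ·(t + p + q).
LSL: p² = 2 + d² − 2cos(α−β) + 2d(sin α − sin β) = 89.900252; p = √p² = 9.481574; φ = atan2(cos β − cos α, d + sin α − sin β) = 0.158038 rad; t = (φ − α) mod 2π = 4.303856 rad, q = (β − φ) mod 2π = 0.141498 rad → L = 4.59·(4.303856 + 9.481574 + 0.141498) = 4.59·13.926928 = 63.924599 m
RSR: p² = 2 + d² − 2cos(α−β) + 2d(sin β − sin α) = 70.554711; p = √p² = 8.399685; φ = atan2(cos α − cos β, d − sin α + sin β) = -0.178599 rad; t = (α − φ) mod 2π = 2.315967 rad, q = (φ − β) mod 2π = 5.805050 rad → L = 4.59·(2.315967 + 8.399685 + 5.805050) = 4.59·16.520702 = 75.830023 m
LSR: p² = d² − 2 + 2cos(α−β) + 2d(sin α + sin β) = 95.248858; p = √p² = 9.759552; φ = atan2(−cos α − cos β, d + sin α + sin β) − atan2(−2, p) = 0.160085 rad; t = (φ − α) mod 2π = 4.305903 rad, q = (φ − β) mod 2π = 6.143735 rad → L = 4.59·(4.305903 + 9.759552 + 6.143735) = 4.59·20.209190 = 92.760184 m
RSL: p² = d² − 2 + 2cos(α−β) − 2d(sin α + sin β) = 55.095121; p = √p² = 7.422609; φ = atan2(cos α + cos β, d − sin α − sin β) − atan2(2, p) = -0.208699 rad; t = (α − φ) mod 2π = 2.346066 rad, q = (β − φ) mod 2π = 0.508235 rad → L = 4.59·(2.346066 + 7.422609 + 0.508235) = 4.59·10.276910 = 47.171016 m
RLR: c = (6 − d² + 2cos(α−β) + 2d(sin α − sin β))/8 = -7.819339, |c| > 1 → infeasible
LRL: c = (6 − d² + 2cos(α−β) − 2d(sin α − sin β))/8 = -10.237532, |c| > 1 → infeasible
Shortest: RSL with L = 47.171016 m ≈ 47.1710 m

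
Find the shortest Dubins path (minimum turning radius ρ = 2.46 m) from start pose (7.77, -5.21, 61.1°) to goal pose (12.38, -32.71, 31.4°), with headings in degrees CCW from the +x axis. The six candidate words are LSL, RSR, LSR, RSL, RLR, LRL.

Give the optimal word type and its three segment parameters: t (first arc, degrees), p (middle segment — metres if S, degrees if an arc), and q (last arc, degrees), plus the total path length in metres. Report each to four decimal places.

RSL: t = 160.0331°, p = 23.7353 m, q = 130.3331°, L = 36.2022 m

Let ψ = atan2(Δy, Δx) = atan2(-27.50, 4.61) = -80.4836° be the start→goal bearing.
Normalize: d = |goal − start| / ρ = 27.883725/2.46 = 11.334847, α = (θ_start − ψ) mod 360° = 141.5836° = 2.471100 rad, β = (θ_goal − ψ) mod 360° = 111.8836° = 1.952738 rad.
Common terms: sin α = 0.621372, cos α = -0.783516, sin β = 0.927943, cos β = -0.372723, cos(α−β) = 0.868632, d² = 128.478766. Work in radians in the unit-radius frame; every candidate has L = ρ·(t + p + q).
LSL: p² = 2 + d² − 2cos(α−β) + 2d(sin α − sin β) = 121.791629; p = √p² = 11.035924; φ = atan2(cos β − cos α, d + sin α − sin β) = 0.037232 rad; t = (φ − α) mod 2π = 3.849317 rad, q = (β − φ) mod 2π = 1.915506 rad → L = 2.46·(3.849317 + 11.035924 + 1.915506) = 2.46·16.800747 = 41.329838 m
RSR: p² = 2 + d² − 2cos(α−β) + 2d(sin β − sin α) = 135.691376; p = √p² = 11.648664; φ = atan2(cos α − cos β, d − sin α + sin β) = -0.035273 rad; t = (α − φ) mod 2π = 2.506373 rad, q = (φ − β) mod 2π = 4.295175 rad → L = 2.46·(2.506373 + 11.648664 + 4.295175) = 2.46·18.450212 = 45.387522 m
LSR: p² = d² − 2 + 2cos(α−β) + 2d(sin α + sin β) = 163.338515; p = √p² = 12.780396; φ = atan2(−cos α − cos β, d + sin α + sin β) − atan2(−2, p) = 0.244732 rad; t = (φ − α) mod 2π = 4.056817 rad, q = (φ − β) mod 2π = 4.575180 rad → L = 2.46·(4.056817 + 12.780396 + 4.575180) = 2.46·21.412392 = 52.674485 m
RSL: p² = d² − 2 + 2cos(α−β) − 2d(sin α + sin β) = 93.093543; p = √p² = 9.648499; φ = atan2(cos α + cos β, d − sin α − sin β) − atan2(2, p) = -0.322004 rad; t = (α − φ) mod 2π = 2.793105 rad, q = (β − φ) mod 2π = 2.274742 rad → L = 2.46·(2.793105 + 9.648499 + 2.274742) = 2.46·14.716346 = 36.202211 m
RLR: c = (6 − d² + 2cos(α−β) + 2d(sin α − sin β))/8 = -15.961422, |c| > 1 → infeasible
LRL: c = (6 − d² + 2cos(α−β) − 2d(sin α − sin β))/8 = -14.223954, |c| > 1 → infeasible
Shortest: RSL with L = 36.202211 m ≈ 36.2022 m
Convert RSL to answer units (arcs ×180/π): t = 2.793105·180/π = 160.0331°, p = ρ·p = 2.46·9.648499 = 23.7353 m, q = 2.274742·180/π = 130.3331°, L = 36.2022 m.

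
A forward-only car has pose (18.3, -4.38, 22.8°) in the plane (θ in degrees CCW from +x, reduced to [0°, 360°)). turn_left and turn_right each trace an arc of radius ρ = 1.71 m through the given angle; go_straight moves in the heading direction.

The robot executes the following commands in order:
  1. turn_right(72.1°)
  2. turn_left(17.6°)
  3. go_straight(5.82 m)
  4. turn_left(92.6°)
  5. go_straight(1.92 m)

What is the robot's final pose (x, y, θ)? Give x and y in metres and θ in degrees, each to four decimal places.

set_pose: (x, y, θ) = (18.3000, -4.3800, 22.8000°), ρ = 1.71
turn_right(72.1°): centre at ρ to the right, rotate −72.1° → (20.2591, -4.8413, -49.3000° ≡ 310.7000°)
turn_left(17.6°): centre at ρ to the left, rotate +17.6° → (20.6569, -5.1811, 328.3000°)
go_straight(5.82): x += 5.82·cos θ, y += 5.82·sin θ → (25.6086, -8.2393, 328.3000°)
turn_left(92.6°): centre at ρ to the left, rotate +92.6° → (28.0013, -7.6161, 420.9000° ≡ 60.9000°)
go_straight(1.92): x += 1.92·cos θ, y += 1.92·sin θ → (28.9351, -5.9384, 60.9000°)

(28.9351, -5.9384, 60.9000°)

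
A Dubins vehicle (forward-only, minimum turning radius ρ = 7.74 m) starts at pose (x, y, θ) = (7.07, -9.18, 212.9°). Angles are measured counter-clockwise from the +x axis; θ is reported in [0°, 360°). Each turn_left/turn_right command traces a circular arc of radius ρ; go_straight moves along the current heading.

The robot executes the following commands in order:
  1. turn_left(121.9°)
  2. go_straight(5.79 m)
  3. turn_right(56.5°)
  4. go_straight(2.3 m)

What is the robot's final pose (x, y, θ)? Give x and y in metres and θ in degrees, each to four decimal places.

set_pose: (x, y, θ) = (7.0700, -9.1800, 212.9000°), ρ = 7.74
turn_left(121.9°): centre at ρ to the left, rotate +121.9° → (7.9786, -22.6820, 334.8000°)
go_straight(5.79): x += 5.79·cos θ, y += 5.79·sin θ → (13.2176, -25.1473, 334.8000°)
turn_right(56.5°): centre at ρ to the right, rotate −56.5° → (17.5810, -31.0333, 278.3000°)
go_straight(2.3): x += 2.3·cos θ, y += 2.3·sin θ → (17.9130, -33.3092, 278.3000°)

(17.9130, -33.3092, 278.3000°)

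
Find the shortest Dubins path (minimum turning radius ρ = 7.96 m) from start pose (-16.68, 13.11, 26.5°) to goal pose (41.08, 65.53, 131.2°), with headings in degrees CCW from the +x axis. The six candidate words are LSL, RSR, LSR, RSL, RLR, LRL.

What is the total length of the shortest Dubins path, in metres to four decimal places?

82.8454 m

Let ψ = atan2(Δy, Δx) = atan2(52.42, 57.76) = 42.2253° be the start→goal bearing.
Normalize: d = |goal − start| / ρ = 78.000474/7.96 = 9.799055, α = (θ_start − ψ) mod 360° = 344.2747° = 6.008728 rad, β = (θ_goal − ψ) mod 360° = 88.9747° = 1.552902 rad.
Common terms: sin α = -0.271025, cos α = 0.962572, sin β = 0.999840, cos β = 0.017893, cos(α−β) = -0.253758, d² = 96.021470. Work in radians in the unit-radius frame; every candidate has L = ρ·(t + p + q).
LSL: p² = 2 + d² − 2cos(α−β) + 2d(sin α − sin β) = 73.622439; p = √p² = 8.580352; φ = atan2(cos β − cos α, d + sin α − sin β) = -0.110322 rad; t = (φ − α) mod 2π = 0.164136 rad, q = (β − φ) mod 2π = 1.663224 rad → L = 7.96·(0.164136 + 8.580352 + 1.663224) = 7.96·10.407712 = 82.845384 m
RSR: p² = 2 + d² − 2cos(α−β) + 2d(sin β − sin α) = 123.435534; p = √p² = 11.110155; φ = atan2(cos α − cos β, d − sin α + sin β) = 0.085131 rad; t = (α − φ) mod 2π = 5.923596 rad, q = (φ − β) mod 2π = 4.815414 rad → L = 7.96·(5.923596 + 11.110155 + 4.815414) = 7.96·21.849165 = 173.919357 m
LSR: p² = d² − 2 + 2cos(α−β) + 2d(sin α + sin β) = 107.797350; p = √p² = 10.382550; φ = atan2(−cos α − cos β, d + sin α + sin β) − atan2(−2, p) = 0.097437 rad; t = (φ − α) mod 2π = 0.371895 rad, q = (φ − β) mod 2π = 4.827721 rad → L = 7.96·(0.371895 + 10.382550 + 4.827721) = 7.96·15.582166 = 124.034040 m
RSL: p² = d² − 2 + 2cos(α−β) − 2d(sin α + sin β) = 79.230559; p = √p² = 8.901155; φ = atan2(cos α + cos β, d − sin α − sin β) − atan2(2, p) = -0.113340 rad; t = (α − φ) mod 2π = 6.122068 rad, q = (β − φ) mod 2π = 1.666242 rad → L = 7.96·(6.122068 + 8.901155 + 1.666242) = 7.96·16.689465 = 132.848145 m
RLR: c = (6 − d² + 2cos(α−β) + 2d(sin α − sin β))/8 = -14.429442, |c| > 1 → infeasible
LRL: c = (6 − d² + 2cos(α−β) − 2d(sin α − sin β))/8 = -8.202805, |c| > 1 → infeasible
Shortest: LSL with L = 82.845384 m ≈ 82.8454 m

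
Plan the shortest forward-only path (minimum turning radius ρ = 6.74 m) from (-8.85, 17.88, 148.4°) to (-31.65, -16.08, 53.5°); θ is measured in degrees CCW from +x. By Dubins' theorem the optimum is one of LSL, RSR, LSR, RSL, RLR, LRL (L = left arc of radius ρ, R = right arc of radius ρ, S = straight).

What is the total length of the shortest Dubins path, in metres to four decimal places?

Let ψ = atan2(Δy, Δx) = atan2(-33.96, -22.80) = -123.8765° be the start→goal bearing.
Normalize: d = |goal − start| / ρ = 40.903809/6.74 = 6.068814, α = (θ_start − ψ) mod 360° = 272.2765° = 4.752122 rad, β = (θ_goal − ψ) mod 360° = 177.3765° = 3.095805 rad.
Common terms: sin α = -0.999211, cos α = 0.039723, sin β = 0.045772, cos β = -0.998952, cos(α−β) = -0.085417, d² = 36.830508. Work in radians in the unit-radius frame; every candidate has L = ρ·(t + p + q).
LSL: p² = 2 + d² − 2cos(α−β) + 2d(sin α − sin β) = 26.317731; p = √p² = 5.130081; φ = atan2(cos β − cos α, d + sin α − sin β) = -0.203877 rad; t = (φ − α) mod 2π = 1.327186 rad, q = (β − φ) mod 2π = 3.299682 rad → L = 6.74·(1.327186 + 5.130081 + 3.299682) = 6.74·9.756949 = 65.761835 m
RSR: p² = 2 + d² − 2cos(α−β) + 2d(sin β − sin α) = 51.684954; p = √p² = 7.189225; φ = atan2(cos α − cos β, d − sin α + sin β) = 0.144984 rad; t = (α − φ) mod 2π = 4.607138 rad, q = (φ − β) mod 2π = 3.332365 rad → L = 6.74·(4.607138 + 7.189225 + 3.332365) = 6.74·15.128728 = 101.967624 m
LSR: p² = d² − 2 + 2cos(α−β) + 2d(sin α + sin β) = 23.087188; p = √p² = 4.804913; φ = atan2(−cos α − cos β, d + sin α + sin β) − atan2(−2, p) = 0.579794 rad; t = (φ − α) mod 2π = 2.110857 rad, q = (φ − β) mod 2π = 3.767175 rad → L = 6.74·(2.110857 + 4.804913 + 3.767175) = 6.74·10.682945 = 72.003049 m
RSL: p² = d² − 2 + 2cos(α−β) − 2d(sin α + sin β) = 46.232161; p = √p² = 6.799424; φ = atan2(cos α + cos β, d − sin α − sin β) − atan2(2, p) = -0.421833 rad; t = (α − φ) mod 2π = 5.173955 rad, q = (β − φ) mod 2π = 3.517637 rad → L = 6.74·(5.173955 + 6.799424 + 3.517637) = 6.74·15.491016 = 104.409447 m
RLR: c = (6 − d² + 2cos(α−β) + 2d(sin α − sin β))/8 = -5.460619, |c| > 1 → infeasible
LRL: c = (6 − d² + 2cos(α−β) − 2d(sin α − sin β))/8 = -2.289716, |c| > 1 → infeasible
Shortest: LSL with L = 65.761835 m ≈ 65.7618 m

65.7618 m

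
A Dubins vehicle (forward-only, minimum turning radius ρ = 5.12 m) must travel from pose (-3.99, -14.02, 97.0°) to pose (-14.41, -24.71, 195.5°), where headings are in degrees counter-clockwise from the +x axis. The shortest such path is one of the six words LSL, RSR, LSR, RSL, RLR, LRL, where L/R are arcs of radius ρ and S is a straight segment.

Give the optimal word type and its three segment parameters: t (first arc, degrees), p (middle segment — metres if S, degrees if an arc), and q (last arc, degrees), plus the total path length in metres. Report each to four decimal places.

RLR: t = 14.5595°, p = 236.5517°, q = 123.4922°, L = 33.4749 m

Let ψ = atan2(Δy, Δx) = atan2(-10.69, -10.42) = -134.2672° be the start→goal bearing.
Normalize: d = |goal − start| / ρ = 14.928245/5.12 = 2.915673, α = (θ_start − ψ) mod 360° = 231.2672° = 4.036374 rad, β = (θ_goal − ψ) mod 360° = 329.7672° = 5.755524 rad.
Common terms: sin α = -0.780073, cos α = -0.625689, sin β = -0.503514, cos β = 0.863987, cos(α−β) = -0.147809, d² = 8.501148. Work in radians in the unit-radius frame; every candidate has L = ρ·(t + p + q).
LSL: p² = 2 + d² − 2cos(α−β) + 2d(sin α − sin β) = 9.184061; p = √p² = 3.030522; φ = atan2(cos β − cos α, d + sin α − sin β) = 0.513877 rad; t = (φ − α) mod 2π = 2.760688 rad, q = (β − φ) mod 2π = 5.241646 rad → L = 5.12·(2.760688 + 3.030522 + 5.241646) = 5.12·11.032856 = 56.488223 m
RSR: p² = 2 + d² − 2cos(α−β) + 2d(sin β − sin α) = 12.409473; p = √p² = 3.522708; φ = atan2(cos α − cos β, d − sin α + sin β) = -0.436619 rad; t = (α − φ) mod 2π = 4.472993 rad, q = (φ − β) mod 2π = 0.091043 rad → L = 5.12·(4.472993 + 3.522708 + 0.091043) = 5.12·8.086744 = 41.404131 m
LSR: p² = d² − 2 + 2cos(α−β) + 2d(sin α + sin β) = -1.279510 < 0 → infeasible
RSL: p² = d² − 2 + 2cos(α−β) − 2d(sin α + sin β) = 13.690568; p = √p² = 3.700077; φ = atan2(cos α + cos β, d − sin α − sin β) − atan2(2, p) = -0.438856 rad; t = (α − φ) mod 2π = 4.475231 rad, q = (β − φ) mod 2π = 6.194380 rad → L = 5.12·(4.475231 + 3.700077 + 6.194380) = 5.12·14.369687 = 73.572799 m
RLR: c = (6 − d² + 2cos(α−β) + 2d(sin α − sin β))/8 = -0.551184; p = 2π − arccos c = 4.128606 rad; φ = atan2(cos α − cos β, d − sin α + sin β) = -0.436619 rad; t = (α − φ + p/2) mod 2π = 0.254111 rad, q = (α − β − t + p) mod 2π = 2.155346 rad → L = 5.12·(0.254111 + 4.128606 + 2.155346) = 5.12·6.538063 = 33.474883 m
LRL: c = (6 − d² + 2cos(α−β) − 2d(sin α − sin β))/8 = -0.148008; p = 2π − arccos c = 4.563836 rad; φ = atan2(cos β − cos α, d + sin α − sin β) = 0.513877 rad; t = (φ − α + p/2) mod 2π = 5.042606 rad, q = (β − α − t + p) mod 2π = 1.240379 rad → L = 5.12·(5.042606 + 4.563836 + 1.240379) = 5.12·10.846821 = 55.535721 m
Shortest: RLR with L = 33.474883 m ≈ 33.4749 m
Convert RLR to answer units (arcs ×180/π): t = 0.254111·180/π = 14.5595°, p = 4.128606·180/π = 236.5517°, q = 2.155346·180/π = 123.4922°, L = 33.4749 m.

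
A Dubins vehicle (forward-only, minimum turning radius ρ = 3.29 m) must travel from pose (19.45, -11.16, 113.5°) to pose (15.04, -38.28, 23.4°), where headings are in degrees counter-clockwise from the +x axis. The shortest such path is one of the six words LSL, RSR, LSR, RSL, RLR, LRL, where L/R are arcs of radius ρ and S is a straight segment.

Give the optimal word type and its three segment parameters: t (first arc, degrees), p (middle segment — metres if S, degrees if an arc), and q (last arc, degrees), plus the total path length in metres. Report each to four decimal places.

LSL: t = 149.7444°, p = 22.9480 m, q = 120.1556°, L = 38.4461 m

Let ψ = atan2(Δy, Δx) = atan2(-27.12, -4.41) = -99.2361° be the start→goal bearing.
Normalize: d = |goal − start| / ρ = 27.476217/3.29 = 8.351434, α = (θ_start − ψ) mod 360° = 212.7361° = 3.712945 rad, β = (θ_goal − ψ) mod 360° = 122.6361° = 2.140403 rad.
Common terms: sin α = -0.540770, cos α = -0.841171, sin β = 0.842113, cos β = -0.539301, cos(α−β) = -0.001745, d² = 69.746445. Work in radians in the unit-radius frame; every candidate has L = ρ·(t + p + q).
LSL: p² = 2 + d² − 2cos(α−β) + 2d(sin α − sin β) = 48.651825; p = √p² = 6.975086; φ = atan2(cos β − cos α, d + sin α − sin β) = 0.043292 rad; t = (φ − α) mod 2π = 2.613532 rad, q = (β − φ) mod 2π = 2.097111 rad → L = 3.29·(2.613532 + 6.975086 + 2.097111) = 3.29·11.685730 = 38.446051 m
RSR: p² = 2 + d² − 2cos(α−β) + 2d(sin β − sin α) = 94.848047; p = √p² = 9.738996; φ = atan2(cos α − cos β, d − sin α + sin β) = -0.031001 rad; t = (α − φ) mod 2π = 3.743946 rad, q = (φ − β) mod 2π = 4.111781 rad → L = 3.29·(3.743946 + 9.738996 + 4.111781) = 3.29·17.594723 = 57.886639 m
LSR: p² = d² − 2 + 2cos(α−β) + 2d(sin α + sin β) = 72.776252; p = √p² = 8.530900; φ = atan2(−cos α − cos β, d + sin α + sin β) − atan2(−2, p) = 0.388491 rad; t = (φ − α) mod 2π = 2.958731 rad, q = (φ − β) mod 2π = 4.531273 rad → L = 3.29·(2.958731 + 8.530900 + 4.531273) = 3.29·16.020904 = 52.708773 m
RSL: p² = d² − 2 + 2cos(α−β) − 2d(sin α + sin β) = 62.709658; p = √p² = 7.918943; φ = atan2(cos α + cos β, d − sin α − sin β) − atan2(2, p) = -0.417219 rad; t = (α − φ) mod 2π = 4.130164 rad, q = (β − φ) mod 2π = 2.557622 rad → L = 3.29·(4.130164 + 7.918943 + 2.557622) = 3.29·14.606729 = 48.056137 m
RLR: c = (6 − d² + 2cos(α−β) + 2d(sin α − sin β))/8 = -10.856006, |c| > 1 → infeasible
LRL: c = (6 − d² + 2cos(α−β) − 2d(sin α − sin β))/8 = -5.081478, |c| > 1 → infeasible
Shortest: LSL with L = 38.446051 m ≈ 38.4461 m
Convert LSL to answer units (arcs ×180/π): t = 2.613532·180/π = 149.7444°, p = ρ·p = 3.29·6.975086 = 22.9480 m, q = 2.097111·180/π = 120.1556°, L = 38.4461 m.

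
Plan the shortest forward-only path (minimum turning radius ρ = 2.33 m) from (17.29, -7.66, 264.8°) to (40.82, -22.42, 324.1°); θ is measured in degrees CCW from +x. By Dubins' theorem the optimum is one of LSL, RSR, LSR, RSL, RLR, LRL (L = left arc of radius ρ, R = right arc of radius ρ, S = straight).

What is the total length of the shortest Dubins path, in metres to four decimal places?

28.2967 m

Let ψ = atan2(Δy, Δx) = atan2(-14.76, 23.53) = -32.0994° be the start→goal bearing.
Normalize: d = |goal − start| / ρ = 27.776222/2.33 = 11.921125, α = (θ_start − ψ) mod 360° = 296.8994° = 5.181872 rad, β = (θ_goal − ψ) mod 360° = 356.1994° = 6.216852 rad.
Common terms: sin α = -0.891802, cos α = 0.452425, sin β = -0.066284, cos β = 0.997801, cos(α−β) = 0.510543, d² = 142.113227. Work in radians in the unit-radius frame; every candidate has L = ρ·(t + p + q).
LSL: p² = 2 + d² − 2cos(α−β) + 2d(sin α − sin β) = 123.409936; p = √p² = 11.109002; φ = atan2(cos β − cos α, d + sin α − sin β) = 0.049113 rad; t = (φ − α) mod 2π = 1.150426 rad, q = (β − φ) mod 2π = 6.167740 rad → L = 2.33·(1.150426 + 11.109002 + 6.167740) = 2.33·18.427168 = 42.935301 m
RSR: p² = 2 + d² − 2cos(α−β) + 2d(sin β − sin α) = 162.774347; p = √p² = 12.758305; φ = atan2(cos α − cos β, d − sin α + sin β) = -0.042760 rad; t = (α − φ) mod 2π = 5.224632 rad, q = (φ − β) mod 2π = 0.023573 rad → L = 2.33·(5.224632 + 12.758305 + 0.023573) = 2.33·18.006510 = 41.955169 m
LSR: p² = d² − 2 + 2cos(α−β) + 2d(sin α + sin β) = 118.291374; p = √p² = 10.876184; φ = atan2(−cos α − cos β, d + sin α + sin β) − atan2(−2, p) = 0.050337 rad; t = (φ − α) mod 2π = 1.151650 rad, q = (φ − β) mod 2π = 0.116670 rad → L = 2.33·(1.151650 + 10.876184 + 0.116670) = 2.33·12.144503 = 28.296693 m
RSL: p² = d² − 2 + 2cos(α−β) − 2d(sin α + sin β) = 163.977252; p = √p² = 12.805360; φ = atan2(cos α + cos β, d − sin α − sin β) − atan2(2, p) = -0.042803 rad; t = (α − φ) mod 2π = 5.224675 rad, q = (β − φ) mod 2π = 6.259656 rad → L = 2.33·(5.224675 + 12.805360 + 6.259656) = 2.33·24.289691 = 56.594980 m
RLR: c = (6 − d² + 2cos(α−β) + 2d(sin α − sin β))/8 = -19.346793, |c| > 1 → infeasible
LRL: c = (6 − d² + 2cos(α−β) − 2d(sin α − sin β))/8 = -14.426242, |c| > 1 → infeasible
Shortest: LSR with L = 28.296693 m ≈ 28.2967 m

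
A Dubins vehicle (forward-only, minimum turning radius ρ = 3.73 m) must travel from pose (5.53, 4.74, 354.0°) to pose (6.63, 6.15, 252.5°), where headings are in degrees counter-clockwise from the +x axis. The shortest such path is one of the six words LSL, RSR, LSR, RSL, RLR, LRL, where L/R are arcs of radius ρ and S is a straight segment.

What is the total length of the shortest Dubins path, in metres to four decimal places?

23.2354 m

Let ψ = atan2(Δy, Δx) = atan2(1.41, 1.10) = 52.0407° be the start→goal bearing.
Normalize: d = |goal − start| / ρ = 1.788323/3.73 = 0.479443, α = (θ_start − ψ) mod 360° = 301.9593° = 5.270184 rad, β = (θ_goal − ψ) mod 360° = 200.4593° = 3.498675 rad.
Common terms: sin α = -0.848424, cos α = 0.529316, sin β = -0.349542, cos β = -0.936921, cos(α−β) = -0.199368, d² = 0.229866. Work in radians in the unit-radius frame; every candidate has L = ρ·(t + p + q).
LSL: p² = 2 + d² − 2cos(α−β) + 2d(sin α − sin β) = 2.150230; p = √p² = 1.466366; φ = atan2(cos β − cos α, d + sin α − sin β) = -1.584054 rad; t = (φ − α) mod 2π = 5.712133 rad, q = (β − φ) mod 2π = 5.082728 rad → L = 3.73·(5.712133 + 1.466366 + 5.082728) = 3.73·12.261228 = 45.734379 m
RSR: p² = 2 + d² − 2cos(α−β) + 2d(sin β − sin α) = 3.106974; p = √p² = 1.762661; φ = atan2(cos α − cos β, d − sin α + sin β) = 0.982400 rad; t = (α − φ) mod 2π = 4.287784 rad, q = (φ − β) mod 2π = 3.766911 rad → L = 3.73·(4.287784 + 1.762661 + 3.766911) = 3.73·9.817355 = 36.618736 m
LSR: p² = d² − 2 + 2cos(α−β) + 2d(sin α + sin β) = -3.317584 < 0 → infeasible
RSL: p² = d² − 2 + 2cos(α−β) − 2d(sin α + sin β) = -1.020157 < 0 → infeasible
RLR: c = (6 − d² + 2cos(α−β) + 2d(sin α − sin β))/8 = 0.611628; p = 2π − arccos c = 5.370506 rad; φ = atan2(cos α − cos β, d − sin α + sin β) = 0.982400 rad; t = (α − φ + p/2) mod 2π = 0.689852 rad, q = (α − β − t + p) mod 2π = 0.168978 rad → L = 3.73·(0.689852 + 5.370506 + 0.168978) = 3.73·6.229336 = 23.235423 m
LRL: c = (6 − d² + 2cos(α−β) − 2d(sin α − sin β))/8 = 0.731221; p = 2π − arccos c = 5.532500 rad; φ = atan2(cos β − cos α, d + sin α − sin β) = -1.584054 rad; t = (φ − α + p/2) mod 2π = 2.195198 rad, q = (β − α − t + p) mod 2π = 1.565793 rad → L = 3.73·(2.195198 + 5.532500 + 1.565793) = 3.73·9.293490 = 34.664718 m
Shortest: RLR with L = 23.235423 m ≈ 23.2354 m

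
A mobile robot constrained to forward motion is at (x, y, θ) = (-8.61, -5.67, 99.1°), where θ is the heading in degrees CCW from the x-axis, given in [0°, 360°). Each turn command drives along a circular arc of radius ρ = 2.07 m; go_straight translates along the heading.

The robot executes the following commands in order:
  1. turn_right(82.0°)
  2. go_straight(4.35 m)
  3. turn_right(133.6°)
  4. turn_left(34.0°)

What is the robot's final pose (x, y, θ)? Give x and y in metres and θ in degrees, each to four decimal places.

(-0.7556, -6.1810, 277.5000°)

set_pose: (x, y, θ) = (-8.6100, -5.6700, 99.1000°), ρ = 2.07
turn_right(82.0°): centre at ρ to the right, rotate −82.0° → (-7.1747, -3.3641, 17.1000°)
go_straight(4.35): x += 4.35·cos θ, y += 4.35·sin θ → (-3.0170, -2.0850, 17.1000°)
turn_right(133.6°): centre at ρ to the right, rotate −133.6° → (-0.5558, -4.9872, -116.5000° ≡ 243.5000°)
turn_left(34.0°): centre at ρ to the left, rotate +34.0° → (-0.7556, -6.1810, 277.5000°)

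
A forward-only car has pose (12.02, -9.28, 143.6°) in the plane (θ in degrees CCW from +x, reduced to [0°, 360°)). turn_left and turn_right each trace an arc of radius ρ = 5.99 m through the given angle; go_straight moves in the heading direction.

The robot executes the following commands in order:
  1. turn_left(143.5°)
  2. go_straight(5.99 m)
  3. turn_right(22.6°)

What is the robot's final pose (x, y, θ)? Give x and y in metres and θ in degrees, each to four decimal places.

(4.7387, -23.9232, 264.5000°)

set_pose: (x, y, θ) = (12.0200, -9.2800, 143.6000°), ρ = 5.99
turn_left(143.5°): centre at ρ to the left, rotate +143.5° → (2.7402, -15.8626, 287.1000°)
go_straight(5.99): x += 5.99·cos θ, y += 5.99·sin θ → (4.5015, -21.5878, 287.1000°)
turn_right(22.6°): centre at ρ to the right, rotate −22.6° → (4.7387, -23.9232, 264.5000°)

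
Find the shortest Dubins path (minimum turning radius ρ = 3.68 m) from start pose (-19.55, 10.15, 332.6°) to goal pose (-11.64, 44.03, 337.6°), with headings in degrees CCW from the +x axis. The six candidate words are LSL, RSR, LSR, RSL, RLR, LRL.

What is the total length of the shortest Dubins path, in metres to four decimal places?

42.0900 m

Let ψ = atan2(Δy, Δx) = atan2(33.88, 7.91) = 76.8585° be the start→goal bearing.
Normalize: d = |goal − start| / ρ = 34.791127/3.68 = 9.454111, α = (θ_start − ψ) mod 360° = 255.7415° = 4.463531 rad, β = (θ_goal − ψ) mod 360° = 260.7415° = 4.550798 rad.
Common terms: sin α = -0.969194, cos α = -0.246297, sin β = -0.986973, cos β = -0.160889, cos(α−β) = 0.996195, d² = 89.380206. Work in radians in the unit-radius frame; every candidate has L = ρ·(t + p + q).
LSL: p² = 2 + d² − 2cos(α−β) + 2d(sin α − sin β) = 89.723969; p = √p² = 9.472274; φ = atan2(cos β − cos α, d + sin α − sin β) = 0.009017 rad; t = (φ − α) mod 2π = 1.828671 rad, q = (β − φ) mod 2π = 4.541781 rad → L = 3.68·(1.828671 + 9.472274 + 4.541781) = 3.68·15.842725 = 58.301230 m
RSR: p² = 2 + d² − 2cos(α−β) + 2d(sin β − sin α) = 89.051664; p = √p² = 9.436719; φ = atan2(cos α − cos β, d − sin α + sin β) = -0.009051 rad; t = (α − φ) mod 2π = 4.472582 rad, q = (φ − β) mod 2π = 1.723337 rad → L = 3.68·(4.472582 + 9.436719 + 1.723337) = 3.68·15.632638 = 57.528107 m
LSR: p² = d² − 2 + 2cos(α−β) + 2d(sin α + sin β) = 52.384958; p = √p² = 7.237745; φ = atan2(−cos α − cos β, d + sin α + sin β) − atan2(−2, p) = 0.323855 rad; t = (φ − α) mod 2π = 2.143509 rad, q = (φ − β) mod 2π = 2.056242 rad → L = 3.68·(2.143509 + 7.237745 + 2.056242) = 3.68·11.437496 = 42.089985 m
RSL: p² = d² − 2 + 2cos(α−β) − 2d(sin α + sin β) = 126.360232; p = √p² = 11.241007; φ = atan2(cos α + cos β, d − sin α − sin β) − atan2(2, p) = -0.211748 rad; t = (α − φ) mod 2π = 4.675280 rad, q = (β − φ) mod 2π = 4.762546 rad → L = 3.68·(4.675280 + 11.241007 + 4.762546) = 3.68·20.678832 = 76.098103 m
RLR: c = (6 − d² + 2cos(α−β) + 2d(sin α − sin β))/8 = -10.131458, |c| > 1 → infeasible
LRL: c = (6 − d² + 2cos(α−β) − 2d(sin α − sin β))/8 = -10.215496, |c| > 1 → infeasible
Shortest: LSR with L = 42.089985 m ≈ 42.0900 m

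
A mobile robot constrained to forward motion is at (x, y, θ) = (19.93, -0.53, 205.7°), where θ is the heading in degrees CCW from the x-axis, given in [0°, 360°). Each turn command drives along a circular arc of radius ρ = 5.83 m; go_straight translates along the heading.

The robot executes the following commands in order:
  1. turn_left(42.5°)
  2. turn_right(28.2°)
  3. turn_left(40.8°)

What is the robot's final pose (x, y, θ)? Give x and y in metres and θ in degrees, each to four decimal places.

(13.3720, -9.4531, 260.8000°)

set_pose: (x, y, θ) = (19.9300, -0.5300, 205.7000°), ρ = 5.83
turn_left(42.5°): centre at ρ to the left, rotate +42.5° → (17.0452, -3.6182, 248.2000°)
turn_right(28.2°): centre at ρ to the right, rotate −28.2° → (15.3795, -5.9192, 220.0000°)
turn_left(40.8°): centre at ρ to the left, rotate +40.8° → (13.3720, -9.4531, 260.8000°)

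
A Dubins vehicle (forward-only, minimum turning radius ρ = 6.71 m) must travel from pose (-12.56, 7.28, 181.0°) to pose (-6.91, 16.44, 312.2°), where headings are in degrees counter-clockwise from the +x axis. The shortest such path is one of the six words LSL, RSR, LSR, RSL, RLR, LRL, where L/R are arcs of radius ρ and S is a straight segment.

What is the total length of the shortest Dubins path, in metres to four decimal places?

30.0457 m

Let ψ = atan2(Δy, Δx) = atan2(9.16, 5.65) = 58.3332° be the start→goal bearing.
Normalize: d = |goal − start| / ρ = 10.762346/6.71 = 1.603926, α = (θ_start − ψ) mod 360° = 122.6668° = 2.140939 rad, β = (θ_goal − ψ) mod 360° = 253.8668° = 4.430811 rad.
Common terms: sin α = 0.841824, cos α = -0.539753, sin β = -0.960618, cos β = -0.277871, cos(α−β) = -0.658689, d² = 2.572580. Work in radians in the unit-radius frame; every candidate has L = ρ·(t + p + q).
LSL: p² = 2 + d² − 2cos(α−β) + 2d(sin α − sin β) = 11.671928; p = √p² = 3.416420; φ = atan2(cos β − cos α, d + sin α − sin β) = 0.076729 rad; t = (φ − α) mod 2π = 4.218975 rad, q = (β − φ) mod 2π = 4.354082 rad → L = 6.71·(4.218975 + 3.416420 + 4.354082) = 6.71·11.989478 = 80.449395 m
RSR: p² = 2 + d² − 2cos(α−β) + 2d(sin β − sin α) = 0.107990; p = √p² = 0.328619; φ = atan2(cos α − cos β, d − sin α + sin β) = -2.219421 rad; t = (α − φ) mod 2π = 4.360361 rad, q = (φ − β) mod 2π = 5.916138 rad → L = 6.71·(4.360361 + 0.328619 + 5.916138) = 6.71·10.605117 = 71.160336 m
LSR: p² = d² − 2 + 2cos(α−β) + 2d(sin α + sin β) = -1.125874 < 0 → infeasible
RSL: p² = d² − 2 + 2cos(α−β) − 2d(sin α + sin β) = -0.363724 < 0 → infeasible
RLR: c = (6 − d² + 2cos(α−β) + 2d(sin α − sin β))/8 = 0.986501; p = 2π − arccos c = 6.118691 rad; φ = atan2(cos α − cos β, d − sin α + sin β) = -2.219421 rad; t = (α − φ + p/2) mod 2π = 1.136521 rad, q = (α − β − t + p) mod 2π = 2.692298 rad → L = 6.71·(1.136521 + 6.118691 + 2.692298) = 6.71·9.947509 = 66.747788 m
LRL: c = (6 − d² + 2cos(α−β) − 2d(sin α − sin β))/8 = -0.458991; p = 2π − arccos c = 4.235530 rad; φ = atan2(cos β − cos α, d + sin α − sin β) = 0.076729 rad; t = (φ − α + p/2) mod 2π = 0.053554 rad, q = (β − α − t + p) mod 2π = 0.188662 rad → L = 6.71·(0.053554 + 4.235530 + 0.188662) = 6.71·4.477746 = 30.045678 m
Shortest: LRL with L = 30.045678 m ≈ 30.0457 m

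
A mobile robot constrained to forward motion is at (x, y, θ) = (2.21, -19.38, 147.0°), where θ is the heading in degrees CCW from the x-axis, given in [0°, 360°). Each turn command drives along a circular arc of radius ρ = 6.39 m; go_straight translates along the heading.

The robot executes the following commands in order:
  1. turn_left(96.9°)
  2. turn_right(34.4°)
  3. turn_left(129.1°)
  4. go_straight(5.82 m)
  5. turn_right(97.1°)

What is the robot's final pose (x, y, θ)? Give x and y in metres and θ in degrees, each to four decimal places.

(-0.0826, -47.3113, 241.5000°)

set_pose: (x, y, θ) = (2.2100, -19.3800, 147.0000°), ρ = 6.39
turn_left(96.9°): centre at ρ to the left, rotate +96.9° → (-7.0086, -21.9279, 243.9000°)
turn_right(34.4°): centre at ρ to the right, rotate −34.4° → (-9.6004, -24.6783, 209.5000°)
turn_left(129.1°): centre at ρ to the left, rotate +129.1° → (-8.7854, -36.1893, 338.6000°)
go_straight(5.82): x += 5.82·cos θ, y += 5.82·sin θ → (-3.3667, -38.3129, 338.6000°)
turn_right(97.1°): centre at ρ to the right, rotate −97.1° → (-0.0826, -47.3113, 241.5000°)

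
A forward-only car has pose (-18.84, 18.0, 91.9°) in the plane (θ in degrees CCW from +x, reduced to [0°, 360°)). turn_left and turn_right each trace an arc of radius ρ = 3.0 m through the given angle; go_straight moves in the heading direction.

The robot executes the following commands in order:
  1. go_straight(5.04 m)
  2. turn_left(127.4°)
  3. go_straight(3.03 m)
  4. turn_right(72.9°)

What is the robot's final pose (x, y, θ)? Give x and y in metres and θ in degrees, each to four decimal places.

(-29.8106, 23.1629, 146.4000°)

set_pose: (x, y, θ) = (-18.8400, 18.0000, 91.9000°), ρ = 3.0
go_straight(5.04): x += 5.04·cos θ, y += 5.04·sin θ → (-19.0071, 23.0372, 91.9000°)
turn_left(127.4°): centre at ρ to the left, rotate +127.4° → (-23.9056, 25.2593, 219.3000°)
go_straight(3.03): x += 3.03·cos θ, y += 3.03·sin θ → (-26.2503, 23.3401, 219.3000°)
turn_right(72.9°): centre at ρ to the right, rotate −72.9° → (-29.8106, 23.1629, 146.4000°)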